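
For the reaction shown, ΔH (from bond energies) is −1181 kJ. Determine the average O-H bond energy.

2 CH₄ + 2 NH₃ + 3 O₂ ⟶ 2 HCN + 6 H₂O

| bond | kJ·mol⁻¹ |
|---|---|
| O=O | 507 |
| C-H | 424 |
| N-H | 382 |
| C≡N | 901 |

D(O-H) ≈ 478 kJ/mol

Let D be the O-H bond energy.
Σ(broken) = 8×424 + 6×382 + 3×507 = 7205
Σ(formed) = 2×901 + 2×424 + 12×D = 2650 + 12D
ΔH = Σ(broken) − Σ(formed) = (7205) − (2650 + 12D) = +4555 − 12D
Setting this equal to −1181 kJ gives 12D = 5736, so D = 478 kJ/mol.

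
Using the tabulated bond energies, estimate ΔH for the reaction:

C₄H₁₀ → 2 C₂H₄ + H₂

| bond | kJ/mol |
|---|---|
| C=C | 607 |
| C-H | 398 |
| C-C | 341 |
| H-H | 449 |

Bonds broken (reactants):
  C-C: 3 × 341 = 1023
  C-H: 10 × 398 = 3980
  Σ(broken) = 5003 kJ
Bonds formed (products):
  C-H: 8 × 398 = 3184
  C=C: 2 × 607 = 1214
  H-H: 1 × 449 = 449
  Σ(formed) = 4847 kJ
ΔH = Σ(broken) − Σ(formed) = 5003 − 4847 = +156 kJ

ΔH ≈ +156 kJ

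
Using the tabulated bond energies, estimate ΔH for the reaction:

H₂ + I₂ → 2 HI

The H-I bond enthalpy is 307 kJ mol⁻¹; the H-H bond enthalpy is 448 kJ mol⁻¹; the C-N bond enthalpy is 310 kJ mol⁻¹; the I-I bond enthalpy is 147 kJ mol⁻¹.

ΔH ≈ −19 kJ

Bonds broken (reactants):
  H-H: 1 × 448 = 448
  I-I: 1 × 147 = 147
  Σ(broken) = 595 kJ
Bonds formed (products):
  H-I: 2 × 307 = 614
  Σ(formed) = 614 kJ
ΔH = Σ(broken) − Σ(formed) = 595 − 614 = −19 kJ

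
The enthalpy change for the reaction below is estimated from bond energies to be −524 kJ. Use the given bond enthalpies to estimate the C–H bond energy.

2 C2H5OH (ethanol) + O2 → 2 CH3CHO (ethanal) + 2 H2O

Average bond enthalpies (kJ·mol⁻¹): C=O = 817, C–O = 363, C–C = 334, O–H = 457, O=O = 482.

Let D be the C–H bond energy.
Σ(broken) = 2×334 + 10×D + 2×363 + 2×457 + 1×482 = 2790 + 10D
Σ(formed) = 2×334 + 8×D + 2×817 + 4×457 = 4130 + 8D
ΔH = Σ(broken) − Σ(formed) = (2790 + 10D) − (4130 + 8D) = −1340 + 2D
Setting this equal to −524 kJ gives 2D = 816, so D = 408 kJ/mol.

D(C–H) ≈ 408 kJ/mol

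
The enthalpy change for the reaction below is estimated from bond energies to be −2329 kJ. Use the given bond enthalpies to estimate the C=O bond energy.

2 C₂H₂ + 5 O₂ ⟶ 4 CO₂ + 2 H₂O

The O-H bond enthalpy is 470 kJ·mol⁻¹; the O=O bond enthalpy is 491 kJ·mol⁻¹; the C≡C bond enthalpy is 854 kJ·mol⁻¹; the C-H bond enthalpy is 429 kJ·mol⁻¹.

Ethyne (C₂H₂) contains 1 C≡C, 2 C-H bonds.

Let D be the C=O bond energy.
Σ(broken) = 2×854 + 4×429 + 5×491 = 5879
Σ(formed) = 8×D + 4×470 = 1880 + 8D
ΔH = Σ(broken) − Σ(formed) = (5879) − (1880 + 8D) = +3999 − 8D
Setting this equal to −2329 kJ gives 8D = 6328, so D = 791 kJ/mol.

D(C=O) ≈ 791 kJ/mol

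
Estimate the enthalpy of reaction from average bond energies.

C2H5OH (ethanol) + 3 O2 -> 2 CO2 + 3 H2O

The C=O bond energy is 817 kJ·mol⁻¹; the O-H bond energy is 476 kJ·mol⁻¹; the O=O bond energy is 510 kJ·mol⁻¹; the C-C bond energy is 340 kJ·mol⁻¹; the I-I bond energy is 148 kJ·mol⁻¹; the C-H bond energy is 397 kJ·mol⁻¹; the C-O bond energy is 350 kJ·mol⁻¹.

Bonds broken (reactants):
  C-C: 1 × 340 = 340
  C-H: 5 × 397 = 1985
  C-O: 1 × 350 = 350
  O-H: 1 × 476 = 476
  O=O: 3 × 510 = 1530
  Σ(broken) = 4681 kJ
Bonds formed (products):
  C=O: 4 × 817 = 3268
  O-H: 6 × 476 = 2856
  Σ(formed) = 6124 kJ
ΔH = Σ(broken) − Σ(formed) = 4681 − 6124 = −1443 kJ

ΔH ≈ −1443 kJ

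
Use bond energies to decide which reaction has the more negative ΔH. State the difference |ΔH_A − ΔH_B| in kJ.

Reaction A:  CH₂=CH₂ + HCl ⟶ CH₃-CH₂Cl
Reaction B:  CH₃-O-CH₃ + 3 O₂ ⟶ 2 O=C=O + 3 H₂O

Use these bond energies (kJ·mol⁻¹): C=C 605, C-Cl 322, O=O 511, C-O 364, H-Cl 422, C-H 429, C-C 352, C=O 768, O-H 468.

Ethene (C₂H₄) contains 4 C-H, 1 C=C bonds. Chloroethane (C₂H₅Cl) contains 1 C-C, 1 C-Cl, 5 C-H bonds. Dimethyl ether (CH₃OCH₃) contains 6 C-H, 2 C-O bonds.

Reaction B, by 969 kJ

Reaction A:
  Bonds broken (reactants):
    C-H: 4 × 429 = 1716
    C=C: 1 × 605 = 605
    H-Cl: 1 × 422 = 422
    Σ(broken) = 2743 kJ
  Bonds formed (products):
    C-C: 1 × 352 = 352
    C-Cl: 1 × 322 = 322
    C-H: 5 × 429 = 2145
    Σ(formed) = 2819 kJ
  ΔH_A = 2743 − 2819 = −76 kJ
Reaction B:
  Bonds broken (reactants):
    C-H: 6 × 429 = 2574
    C-O: 2 × 364 = 728
    O=O: 3 × 511 = 1533
    Σ(broken) = 4835 kJ
  Bonds formed (products):
    C=O: 4 × 768 = 3072
    O-H: 6 × 468 = 2808
    Σ(formed) = 5880 kJ
  ΔH_B = 4835 − 5880 = −1045 kJ
ΔH_A − ΔH_B = +969 kJ, so reaction B has the more negative ΔH; |ΔH_A − ΔH_B| = 969 kJ.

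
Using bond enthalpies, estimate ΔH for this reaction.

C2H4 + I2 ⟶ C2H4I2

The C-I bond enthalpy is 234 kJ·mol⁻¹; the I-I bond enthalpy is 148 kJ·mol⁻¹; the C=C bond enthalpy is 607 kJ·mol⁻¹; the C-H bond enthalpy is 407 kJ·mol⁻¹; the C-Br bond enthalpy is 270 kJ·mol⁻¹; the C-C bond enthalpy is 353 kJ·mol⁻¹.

ΔH ≈ −66 kJ

Bonds broken (reactants):
  C-H: 4 × 407 = 1628
  C=C: 1 × 607 = 607
  I-I: 1 × 148 = 148
  Σ(broken) = 2383 kJ
Bonds formed (products):
  C-C: 1 × 353 = 353
  C-H: 4 × 407 = 1628
  C-I: 2 × 234 = 468
  Σ(formed) = 2449 kJ
ΔH = Σ(broken) − Σ(formed) = 2383 − 2449 = −66 kJ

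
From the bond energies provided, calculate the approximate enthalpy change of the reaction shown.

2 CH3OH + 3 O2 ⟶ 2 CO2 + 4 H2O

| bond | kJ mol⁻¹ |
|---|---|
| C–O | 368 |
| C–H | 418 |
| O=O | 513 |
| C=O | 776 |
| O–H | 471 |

Bonds broken (reactants):
  C–H: 6 × 418 = 2508
  C–O: 2 × 368 = 736
  O–H: 2 × 471 = 942
  O=O: 3 × 513 = 1539
  Σ(broken) = 5725 kJ
Bonds formed (products):
  C=O: 4 × 776 = 3104
  O–H: 8 × 471 = 3768
  Σ(formed) = 6872 kJ
ΔH = Σ(broken) − Σ(formed) = 5725 − 6872 = −1147 kJ

ΔH ≈ −1147 kJ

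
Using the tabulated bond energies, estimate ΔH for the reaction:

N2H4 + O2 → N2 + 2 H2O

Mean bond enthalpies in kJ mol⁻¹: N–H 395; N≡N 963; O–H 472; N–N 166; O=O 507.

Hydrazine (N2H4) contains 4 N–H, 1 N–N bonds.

Bonds broken (reactants):
  N–H: 4 × 395 = 1580
  N–N: 1 × 166 = 166
  O=O: 1 × 507 = 507
  Σ(broken) = 2253 kJ
Bonds formed (products):
  N≡N: 1 × 963 = 963
  O–H: 4 × 472 = 1888
  Σ(formed) = 2851 kJ
ΔH = Σ(broken) − Σ(formed) = 2253 − 2851 = −598 kJ

ΔH ≈ −598 kJ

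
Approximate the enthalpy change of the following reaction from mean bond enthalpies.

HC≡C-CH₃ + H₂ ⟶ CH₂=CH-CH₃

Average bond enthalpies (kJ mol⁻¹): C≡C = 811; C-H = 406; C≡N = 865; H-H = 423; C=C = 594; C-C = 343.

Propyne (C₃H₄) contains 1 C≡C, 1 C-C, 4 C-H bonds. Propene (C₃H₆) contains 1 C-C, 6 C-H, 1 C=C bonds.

ΔH ≈ −172 kJ

Bonds broken (reactants):
  C≡C: 1 × 811 = 811
  C-C: 1 × 343 = 343
  C-H: 4 × 406 = 1624
  H-H: 1 × 423 = 423
  Σ(broken) = 3201 kJ
Bonds formed (products):
  C-C: 1 × 343 = 343
  C-H: 6 × 406 = 2436
  C=C: 1 × 594 = 594
  Σ(formed) = 3373 kJ
ΔH = Σ(broken) − Σ(formed) = 3201 − 3373 = −172 kJ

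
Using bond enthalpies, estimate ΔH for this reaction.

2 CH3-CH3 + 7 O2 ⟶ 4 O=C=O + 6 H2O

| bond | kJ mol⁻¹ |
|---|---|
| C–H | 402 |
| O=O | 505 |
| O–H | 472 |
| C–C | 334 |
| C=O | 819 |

Bonds broken (reactants):
  C–C: 2 × 334 = 668
  C–H: 12 × 402 = 4824
  O=O: 7 × 505 = 3535
  Σ(broken) = 9027 kJ
Bonds formed (products):
  C=O: 8 × 819 = 6552
  O–H: 12 × 472 = 5664
  Σ(formed) = 12216 kJ
ΔH = Σ(broken) − Σ(formed) = 9027 − 12216 = −3189 kJ

ΔH ≈ −3189 kJ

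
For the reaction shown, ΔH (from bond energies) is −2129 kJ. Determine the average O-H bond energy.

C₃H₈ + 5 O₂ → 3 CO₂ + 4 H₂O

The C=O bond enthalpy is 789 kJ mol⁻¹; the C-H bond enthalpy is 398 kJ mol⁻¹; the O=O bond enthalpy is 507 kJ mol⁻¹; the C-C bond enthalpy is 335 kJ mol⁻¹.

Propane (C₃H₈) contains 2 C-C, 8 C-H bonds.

D(O-H) ≈ 473 kJ/mol

Let D be the O-H bond energy.
Σ(broken) = 2×335 + 8×398 + 5×507 = 6389
Σ(formed) = 6×789 + 8×D = 4734 + 8D
ΔH = Σ(broken) − Σ(formed) = (6389) − (4734 + 8D) = +1655 − 8D
Setting this equal to −2129 kJ gives 8D = 3784, so D = 473 kJ/mol.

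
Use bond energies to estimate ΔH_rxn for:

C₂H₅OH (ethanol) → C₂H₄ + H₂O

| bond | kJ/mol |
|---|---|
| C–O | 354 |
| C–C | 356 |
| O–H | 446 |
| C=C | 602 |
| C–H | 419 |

Bonds broken (reactants):
  C–C: 1 × 356 = 356
  C–H: 5 × 419 = 2095
  C–O: 1 × 354 = 354
  O–H: 1 × 446 = 446
  Σ(broken) = 3251 kJ
Bonds formed (products):
  C–H: 4 × 419 = 1676
  C=C: 1 × 602 = 602
  O–H: 2 × 446 = 892
  Σ(formed) = 3170 kJ
ΔH = Σ(broken) − Σ(formed) = 3251 − 3170 = +81 kJ

ΔH ≈ +81 kJ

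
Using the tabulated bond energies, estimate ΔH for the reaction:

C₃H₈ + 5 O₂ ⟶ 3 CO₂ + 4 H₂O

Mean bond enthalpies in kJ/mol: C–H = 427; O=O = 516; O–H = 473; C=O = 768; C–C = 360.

ΔH ≈ −1676 kJ

Bonds broken (reactants):
  C–C: 2 × 360 = 720
  C–H: 8 × 427 = 3416
  O=O: 5 × 516 = 2580
  Σ(broken) = 6716 kJ
Bonds formed (products):
  C=O: 6 × 768 = 4608
  O–H: 8 × 473 = 3784
  Σ(formed) = 8392 kJ
ΔH = Σ(broken) − Σ(formed) = 6716 − 8392 = −1676 kJ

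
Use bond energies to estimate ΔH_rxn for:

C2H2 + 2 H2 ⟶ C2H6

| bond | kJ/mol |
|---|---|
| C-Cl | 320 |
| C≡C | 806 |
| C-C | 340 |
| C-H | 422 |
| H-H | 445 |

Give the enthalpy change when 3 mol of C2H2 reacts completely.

Bonds broken (reactants):
  C≡C: 1 × 806 = 806
  C-H: 2 × 422 = 844
  H-H: 2 × 445 = 890
  Σ(broken) = 2540 kJ
Bonds formed (products):
  C-C: 1 × 340 = 340
  C-H: 6 × 422 = 2532
  Σ(formed) = 2872 kJ
ΔH = Σ(broken) − Σ(formed) = 2540 − 2872 = −332 kJ
For 3× the reaction as written: 3 × (−332) = −996 kJ

ΔH = −996 kJ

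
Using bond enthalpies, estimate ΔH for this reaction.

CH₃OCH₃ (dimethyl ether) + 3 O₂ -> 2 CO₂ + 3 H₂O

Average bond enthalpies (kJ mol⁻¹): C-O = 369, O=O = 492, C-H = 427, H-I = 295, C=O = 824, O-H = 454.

ΔH ≈ −1244 kJ

Bonds broken (reactants):
  C-H: 6 × 427 = 2562
  C-O: 2 × 369 = 738
  O=O: 3 × 492 = 1476
  Σ(broken) = 4776 kJ
Bonds formed (products):
  C=O: 4 × 824 = 3296
  O-H: 6 × 454 = 2724
  Σ(formed) = 6020 kJ
ΔH = Σ(broken) − Σ(formed) = 4776 − 6020 = −1244 kJ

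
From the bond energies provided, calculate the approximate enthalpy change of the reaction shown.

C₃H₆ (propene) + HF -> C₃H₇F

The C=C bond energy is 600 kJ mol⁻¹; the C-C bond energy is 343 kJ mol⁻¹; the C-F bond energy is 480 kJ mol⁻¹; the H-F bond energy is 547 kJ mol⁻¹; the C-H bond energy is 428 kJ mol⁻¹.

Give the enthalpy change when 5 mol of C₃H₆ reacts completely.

Bonds broken (reactants):
  C-C: 1 × 343 = 343
  C-H: 6 × 428 = 2568
  C=C: 1 × 600 = 600
  H-F: 1 × 547 = 547
  Σ(broken) = 4058 kJ
Bonds formed (products):
  C-C: 2 × 343 = 686
  C-F: 1 × 480 = 480
  C-H: 7 × 428 = 2996
  Σ(formed) = 4162 kJ
ΔH = Σ(broken) − Σ(formed) = 4058 − 4162 = −104 kJ
For 5× the reaction as written: 5 × (−104) = −520 kJ

ΔH = −520 kJ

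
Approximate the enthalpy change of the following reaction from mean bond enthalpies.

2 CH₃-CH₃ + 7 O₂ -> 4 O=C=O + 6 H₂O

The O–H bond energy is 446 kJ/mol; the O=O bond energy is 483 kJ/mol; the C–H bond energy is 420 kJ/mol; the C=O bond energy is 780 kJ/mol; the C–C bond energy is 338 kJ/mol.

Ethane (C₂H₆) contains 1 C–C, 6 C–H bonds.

ΔH ≈ −2495 kJ

Bonds broken (reactants):
  C–C: 2 × 338 = 676
  C–H: 12 × 420 = 5040
  O=O: 7 × 483 = 3381
  Σ(broken) = 9097 kJ
Bonds formed (products):
  C=O: 8 × 780 = 6240
  O–H: 12 × 446 = 5352
  Σ(formed) = 11592 kJ
ΔH = Σ(broken) − Σ(formed) = 9097 − 11592 = −2495 kJ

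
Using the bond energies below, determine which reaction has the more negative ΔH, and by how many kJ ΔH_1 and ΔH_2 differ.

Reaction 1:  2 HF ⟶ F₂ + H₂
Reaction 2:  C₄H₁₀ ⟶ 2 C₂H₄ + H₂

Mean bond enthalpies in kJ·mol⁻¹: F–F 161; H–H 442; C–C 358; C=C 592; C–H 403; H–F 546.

Reaction 2, by 235 kJ

Reaction 1:
  Bonds broken (reactants):
    H–F: 2 × 546 = 1092
    Σ(broken) = 1092 kJ
  Bonds formed (products):
    F–F: 1 × 161 = 161
    H–H: 1 × 442 = 442
    Σ(formed) = 603 kJ
  ΔH_1 = 1092 − 603 = +489 kJ
Reaction 2:
  Bonds broken (reactants):
    C–C: 3 × 358 = 1074
    C–H: 10 × 403 = 4030
    Σ(broken) = 5104 kJ
  Bonds formed (products):
    C–H: 8 × 403 = 3224
    C=C: 2 × 592 = 1184
    H–H: 1 × 442 = 442
    Σ(formed) = 4850 kJ
  ΔH_2 = 5104 − 4850 = +254 kJ
ΔH_1 − ΔH_2 = +235 kJ, so reaction 2 has the more negative ΔH; |ΔH_1 − ΔH_2| = 235 kJ.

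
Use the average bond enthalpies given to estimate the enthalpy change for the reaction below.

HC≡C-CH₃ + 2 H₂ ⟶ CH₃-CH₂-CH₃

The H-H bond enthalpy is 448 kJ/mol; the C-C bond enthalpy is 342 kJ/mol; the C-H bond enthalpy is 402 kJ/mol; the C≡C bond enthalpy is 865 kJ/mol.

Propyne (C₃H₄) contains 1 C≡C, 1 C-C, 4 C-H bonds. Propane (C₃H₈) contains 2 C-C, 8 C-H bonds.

Bonds broken (reactants):
  C≡C: 1 × 865 = 865
  C-C: 1 × 342 = 342
  C-H: 4 × 402 = 1608
  H-H: 2 × 448 = 896
  Σ(broken) = 3711 kJ
Bonds formed (products):
  C-C: 2 × 342 = 684
  C-H: 8 × 402 = 3216
  Σ(formed) = 3900 kJ
ΔH = Σ(broken) − Σ(formed) = 3711 − 3900 = −189 kJ

ΔH ≈ −189 kJ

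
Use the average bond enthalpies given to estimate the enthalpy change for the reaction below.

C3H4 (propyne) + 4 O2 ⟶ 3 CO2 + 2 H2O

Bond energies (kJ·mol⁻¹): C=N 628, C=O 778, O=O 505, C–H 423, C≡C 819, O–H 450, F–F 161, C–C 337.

ΔH ≈ −1600 kJ

Bonds broken (reactants):
  C≡C: 1 × 819 = 819
  C–C: 1 × 337 = 337
  C–H: 4 × 423 = 1692
  O=O: 4 × 505 = 2020
  Σ(broken) = 4868 kJ
Bonds formed (products):
  C=O: 6 × 778 = 4668
  O–H: 4 × 450 = 1800
  Σ(formed) = 6468 kJ
ΔH = Σ(broken) − Σ(formed) = 4868 − 6468 = −1600 kJ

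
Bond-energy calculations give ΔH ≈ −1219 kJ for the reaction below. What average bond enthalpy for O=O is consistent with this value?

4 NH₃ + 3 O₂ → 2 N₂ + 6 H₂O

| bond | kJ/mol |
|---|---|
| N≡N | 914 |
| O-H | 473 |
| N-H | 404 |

Let D be the O=O bond energy.
Σ(broken) = 12×404 + 3×D = 4848 + 3D
Σ(formed) = 2×914 + 12×473 = 7504
ΔH = Σ(broken) − Σ(formed) = (4848 + 3D) − (7504) = −2656 + 3D
Setting this equal to −1219 kJ gives 3D = 1437, so D = 479 kJ/mol.

D(O=O) ≈ 479 kJ/mol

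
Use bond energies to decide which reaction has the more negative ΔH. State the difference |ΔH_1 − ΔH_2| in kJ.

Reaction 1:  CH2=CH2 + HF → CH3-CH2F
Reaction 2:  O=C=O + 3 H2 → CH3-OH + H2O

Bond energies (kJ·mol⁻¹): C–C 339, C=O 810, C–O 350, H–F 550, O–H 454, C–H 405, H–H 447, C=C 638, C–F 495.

Reaction 1:
  Bonds broken (reactants):
    C–H: 4 × 405 = 1620
    C=C: 1 × 638 = 638
    H–F: 1 × 550 = 550
    Σ(broken) = 2808 kJ
  Bonds formed (products):
    C–C: 1 × 339 = 339
    C–F: 1 × 495 = 495
    C–H: 5 × 405 = 2025
    Σ(formed) = 2859 kJ
  ΔH_1 = 2808 − 2859 = −51 kJ
Reaction 2:
  Bonds broken (reactants):
    C=O: 2 × 810 = 1620
    H–H: 3 × 447 = 1341
    Σ(broken) = 2961 kJ
  Bonds formed (products):
    C–H: 3 × 405 = 1215
    C–O: 1 × 350 = 350
    O–H: 3 × 454 = 1362
    Σ(formed) = 2927 kJ
  ΔH_2 = 2961 − 2927 = +34 kJ
ΔH_1 − ΔH_2 = −85 kJ, so reaction 1 has the more negative ΔH; |ΔH_1 − ΔH_2| = 85 kJ.

Reaction 1, by 85 kJ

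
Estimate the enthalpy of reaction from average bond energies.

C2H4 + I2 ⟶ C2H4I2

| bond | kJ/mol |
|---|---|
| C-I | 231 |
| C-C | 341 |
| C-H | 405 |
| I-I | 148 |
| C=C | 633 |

Bonds broken (reactants):
  C-H: 4 × 405 = 1620
  C=C: 1 × 633 = 633
  I-I: 1 × 148 = 148
  Σ(broken) = 2401 kJ
Bonds formed (products):
  C-C: 1 × 341 = 341
  C-H: 4 × 405 = 1620
  C-I: 2 × 231 = 462
  Σ(formed) = 2423 kJ
ΔH = Σ(broken) − Σ(formed) = 2401 − 2423 = −22 kJ

ΔH ≈ −22 kJ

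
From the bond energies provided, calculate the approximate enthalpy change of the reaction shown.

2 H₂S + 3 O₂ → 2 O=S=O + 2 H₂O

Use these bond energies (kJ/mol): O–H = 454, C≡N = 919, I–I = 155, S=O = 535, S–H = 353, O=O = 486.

Bonds broken (reactants):
  O=O: 3 × 486 = 1458
  S–H: 4 × 353 = 1412
  Σ(broken) = 2870 kJ
Bonds formed (products):
  O–H: 4 × 454 = 1816
  S=O: 4 × 535 = 2140
  Σ(formed) = 3956 kJ
ΔH = Σ(broken) − Σ(formed) = 2870 − 3956 = −1086 kJ

ΔH ≈ −1086 kJ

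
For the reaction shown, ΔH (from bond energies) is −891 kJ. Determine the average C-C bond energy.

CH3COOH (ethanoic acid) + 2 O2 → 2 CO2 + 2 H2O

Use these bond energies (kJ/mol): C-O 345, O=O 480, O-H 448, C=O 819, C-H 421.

Let D be the C-C bond energy.
Σ(broken) = 1×D + 3×421 + 1×345 + 1×819 + 1×448 + 2×480 = 3835 + D
Σ(formed) = 4×819 + 4×448 = 5068
ΔH = Σ(broken) − Σ(formed) = (3835 + D) − (5068) = −1233 + D
Setting this equal to −891 kJ gives D = 342 kJ/mol.

D(C-C) ≈ 342 kJ/mol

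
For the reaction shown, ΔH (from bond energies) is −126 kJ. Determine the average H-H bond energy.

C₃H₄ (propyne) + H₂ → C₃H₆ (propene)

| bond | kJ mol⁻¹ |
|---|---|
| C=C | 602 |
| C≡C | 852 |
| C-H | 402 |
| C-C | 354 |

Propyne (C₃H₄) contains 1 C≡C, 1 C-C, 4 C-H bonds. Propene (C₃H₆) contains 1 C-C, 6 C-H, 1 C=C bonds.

Let D be the H-H bond energy.
Σ(broken) = 1×852 + 1×354 + 4×402 + 1×D = 2814 + D
Σ(formed) = 1×354 + 6×402 + 1×602 = 3368
ΔH = Σ(broken) − Σ(formed) = (2814 + D) − (3368) = −554 + D
Setting this equal to −126 kJ gives D = 428 kJ/mol.

D(H-H) ≈ 428 kJ/mol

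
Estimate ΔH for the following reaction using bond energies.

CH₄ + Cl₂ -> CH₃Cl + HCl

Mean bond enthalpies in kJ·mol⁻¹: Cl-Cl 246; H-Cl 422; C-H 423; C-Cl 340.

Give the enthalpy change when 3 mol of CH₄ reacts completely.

Bonds broken (reactants):
  C-H: 4 × 423 = 1692
  Cl-Cl: 1 × 246 = 246
  Σ(broken) = 1938 kJ
Bonds formed (products):
  C-Cl: 1 × 340 = 340
  C-H: 3 × 423 = 1269
  H-Cl: 1 × 422 = 422
  Σ(formed) = 2031 kJ
ΔH = Σ(broken) − Σ(formed) = 1938 − 2031 = −93 kJ
For 3× the reaction as written: 3 × (−93) = −279 kJ

ΔH = −279 kJ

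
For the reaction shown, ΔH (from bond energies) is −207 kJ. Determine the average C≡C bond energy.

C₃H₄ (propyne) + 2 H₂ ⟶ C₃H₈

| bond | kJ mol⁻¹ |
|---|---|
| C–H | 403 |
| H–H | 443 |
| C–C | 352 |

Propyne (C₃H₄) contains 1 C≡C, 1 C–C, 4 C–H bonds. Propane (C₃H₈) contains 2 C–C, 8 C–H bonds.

Let D be the C≡C bond energy.
Σ(broken) = 1×D + 1×352 + 4×403 + 2×443 = 2850 + D
Σ(formed) = 2×352 + 8×403 = 3928
ΔH = Σ(broken) − Σ(formed) = (2850 + D) − (3928) = −1078 + D
Setting this equal to −207 kJ gives D = 871 kJ/mol.

D(C≡C) ≈ 871 kJ/mol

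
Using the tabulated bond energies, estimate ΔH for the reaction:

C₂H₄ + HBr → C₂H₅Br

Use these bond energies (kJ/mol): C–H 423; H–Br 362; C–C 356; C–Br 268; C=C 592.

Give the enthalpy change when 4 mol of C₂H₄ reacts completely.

ΔH = −372 kJ

Bonds broken (reactants):
  C–H: 4 × 423 = 1692
  C=C: 1 × 592 = 592
  H–Br: 1 × 362 = 362
  Σ(broken) = 2646 kJ
Bonds formed (products):
  C–Br: 1 × 268 = 268
  C–C: 1 × 356 = 356
  C–H: 5 × 423 = 2115
  Σ(formed) = 2739 kJ
ΔH = Σ(broken) − Σ(formed) = 2646 − 2739 = −93 kJ
For 4× the reaction as written: 4 × (−93) = −372 kJ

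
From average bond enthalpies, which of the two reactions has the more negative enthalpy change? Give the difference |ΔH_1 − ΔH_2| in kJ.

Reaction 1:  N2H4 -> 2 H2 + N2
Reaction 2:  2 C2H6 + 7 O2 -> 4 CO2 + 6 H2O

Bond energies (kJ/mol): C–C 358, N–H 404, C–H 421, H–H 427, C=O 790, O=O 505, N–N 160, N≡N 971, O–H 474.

Reaction 2, by 2656 kJ

Reaction 1:
  Bonds broken (reactants):
    N–H: 4 × 404 = 1616
    N–N: 1 × 160 = 160
    Σ(broken) = 1776 kJ
  Bonds formed (products):
    H–H: 2 × 427 = 854
    N≡N: 1 × 971 = 971
    Σ(formed) = 1825 kJ
  ΔH_1 = 1776 − 1825 = −49 kJ
Reaction 2:
  Bonds broken (reactants):
    C–C: 2 × 358 = 716
    C–H: 12 × 421 = 5052
    O=O: 7 × 505 = 3535
    Σ(broken) = 9303 kJ
  Bonds formed (products):
    C=O: 8 × 790 = 6320
    O–H: 12 × 474 = 5688
    Σ(formed) = 12008 kJ
  ΔH_2 = 9303 − 12008 = −2705 kJ
ΔH_1 − ΔH_2 = +2656 kJ, so reaction 2 has the more negative ΔH; |ΔH_1 − ΔH_2| = 2656 kJ.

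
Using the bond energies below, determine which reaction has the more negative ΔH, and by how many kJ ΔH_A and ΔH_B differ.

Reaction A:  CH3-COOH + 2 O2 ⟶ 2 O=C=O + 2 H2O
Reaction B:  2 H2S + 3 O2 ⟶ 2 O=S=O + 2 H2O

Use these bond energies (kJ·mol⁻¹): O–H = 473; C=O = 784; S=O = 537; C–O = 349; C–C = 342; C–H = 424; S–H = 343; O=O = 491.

Reaction B, by 369 kJ

Reaction A:
  Bonds broken (reactants):
    C–C: 1 × 342 = 342
    C–H: 3 × 424 = 1272
    C–O: 1 × 349 = 349
    C=O: 1 × 784 = 784
    O–H: 1 × 473 = 473
    O=O: 2 × 491 = 982
    Σ(broken) = 4202 kJ
  Bonds formed (products):
    C=O: 4 × 784 = 3136
    O–H: 4 × 473 = 1892
    Σ(formed) = 5028 kJ
  ΔH_A = 4202 − 5028 = −826 kJ
Reaction B:
  Bonds broken (reactants):
    O=O: 3 × 491 = 1473
    S–H: 4 × 343 = 1372
    Σ(broken) = 2845 kJ
  Bonds formed (products):
    O–H: 4 × 473 = 1892
    S=O: 4 × 537 = 2148
    Σ(formed) = 4040 kJ
  ΔH_B = 2845 − 4040 = −1195 kJ
ΔH_A − ΔH_B = +369 kJ, so reaction B has the more negative ΔH; |ΔH_A − ΔH_B| = 369 kJ.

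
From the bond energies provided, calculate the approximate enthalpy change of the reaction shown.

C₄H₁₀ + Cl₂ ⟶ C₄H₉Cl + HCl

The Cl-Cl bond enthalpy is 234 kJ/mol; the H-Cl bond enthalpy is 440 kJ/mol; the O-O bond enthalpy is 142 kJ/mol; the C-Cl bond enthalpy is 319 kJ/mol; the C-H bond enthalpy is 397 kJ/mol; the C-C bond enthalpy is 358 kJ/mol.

Bonds broken (reactants):
  C-C: 3 × 358 = 1074
  C-H: 10 × 397 = 3970
  Cl-Cl: 1 × 234 = 234
  Σ(broken) = 5278 kJ
Bonds formed (products):
  C-C: 3 × 358 = 1074
  C-Cl: 1 × 319 = 319
  C-H: 9 × 397 = 3573
  H-Cl: 1 × 440 = 440
  Σ(formed) = 5406 kJ
ΔH = Σ(broken) − Σ(formed) = 5278 − 5406 = −128 kJ

ΔH ≈ −128 kJ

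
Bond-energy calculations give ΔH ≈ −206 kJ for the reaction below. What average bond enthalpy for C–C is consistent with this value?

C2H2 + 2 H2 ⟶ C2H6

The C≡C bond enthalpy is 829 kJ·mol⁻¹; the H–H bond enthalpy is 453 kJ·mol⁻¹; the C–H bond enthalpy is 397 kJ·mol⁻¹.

D(C–C) ≈ 353 kJ/mol

Let D be the C–C bond energy.
Σ(broken) = 1×829 + 2×397 + 2×453 = 2529
Σ(formed) = 1×D + 6×397 = 2382 + D
ΔH = Σ(broken) − Σ(formed) = (2529) − (2382 + D) = +147 − D
Setting this equal to −206 kJ gives D = 353 kJ/mol.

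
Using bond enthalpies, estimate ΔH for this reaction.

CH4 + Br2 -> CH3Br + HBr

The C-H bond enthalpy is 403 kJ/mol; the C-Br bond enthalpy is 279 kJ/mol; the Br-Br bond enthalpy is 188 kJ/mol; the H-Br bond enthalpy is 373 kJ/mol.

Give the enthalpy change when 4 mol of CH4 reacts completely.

Bonds broken (reactants):
  Br-Br: 1 × 188 = 188
  C-H: 4 × 403 = 1612
  Σ(broken) = 1800 kJ
Bonds formed (products):
  C-Br: 1 × 279 = 279
  C-H: 3 × 403 = 1209
  H-Br: 1 × 373 = 373
  Σ(formed) = 1861 kJ
ΔH = Σ(broken) − Σ(formed) = 1800 − 1861 = −61 kJ
For 4× the reaction as written: 4 × (−61) = −244 kJ

ΔH = −244 kJ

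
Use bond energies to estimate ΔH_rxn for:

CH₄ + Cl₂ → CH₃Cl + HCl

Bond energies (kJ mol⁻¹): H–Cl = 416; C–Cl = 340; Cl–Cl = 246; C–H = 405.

Bonds broken (reactants):
  C–H: 4 × 405 = 1620
  Cl–Cl: 1 × 246 = 246
  Σ(broken) = 1866 kJ
Bonds formed (products):
  C–Cl: 1 × 340 = 340
  C–H: 3 × 405 = 1215
  H–Cl: 1 × 416 = 416
  Σ(formed) = 1971 kJ
ΔH = Σ(broken) − Σ(formed) = 1866 − 1971 = −105 kJ

ΔH ≈ −105 kJ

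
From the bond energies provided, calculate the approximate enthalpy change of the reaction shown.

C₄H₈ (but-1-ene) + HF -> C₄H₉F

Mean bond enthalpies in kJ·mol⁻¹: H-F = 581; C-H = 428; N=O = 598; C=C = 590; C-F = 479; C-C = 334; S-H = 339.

ΔH ≈ −70 kJ

Bonds broken (reactants):
  C-C: 2 × 334 = 668
  C-H: 8 × 428 = 3424
  C=C: 1 × 590 = 590
  H-F: 1 × 581 = 581
  Σ(broken) = 5263 kJ
Bonds formed (products):
  C-C: 3 × 334 = 1002
  C-F: 1 × 479 = 479
  C-H: 9 × 428 = 3852
  Σ(formed) = 5333 kJ
ΔH = Σ(broken) − Σ(formed) = 5263 − 5333 = −70 kJ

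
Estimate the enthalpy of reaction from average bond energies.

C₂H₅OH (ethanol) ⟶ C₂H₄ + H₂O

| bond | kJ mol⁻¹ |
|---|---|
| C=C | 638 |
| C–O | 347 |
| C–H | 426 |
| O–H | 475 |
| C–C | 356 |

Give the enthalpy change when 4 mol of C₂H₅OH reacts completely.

ΔH = +64 kJ

Bonds broken (reactants):
  C–C: 1 × 356 = 356
  C–H: 5 × 426 = 2130
  C–O: 1 × 347 = 347
  O–H: 1 × 475 = 475
  Σ(broken) = 3308 kJ
Bonds formed (products):
  C–H: 4 × 426 = 1704
  C=C: 1 × 638 = 638
  O–H: 2 × 475 = 950
  Σ(formed) = 3292 kJ
ΔH = Σ(broken) − Σ(formed) = 3308 − 3292 = +16 kJ
For 4× the reaction as written: 4 × (+16) = +64 kJ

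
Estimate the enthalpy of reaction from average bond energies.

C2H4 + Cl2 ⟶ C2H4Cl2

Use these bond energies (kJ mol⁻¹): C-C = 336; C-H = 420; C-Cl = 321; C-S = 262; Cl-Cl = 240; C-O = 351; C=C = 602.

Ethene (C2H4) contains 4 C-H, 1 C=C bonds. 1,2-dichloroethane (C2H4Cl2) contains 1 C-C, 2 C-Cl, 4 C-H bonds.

ΔH ≈ −136 kJ

Bonds broken (reactants):
  C-H: 4 × 420 = 1680
  C=C: 1 × 602 = 602
  Cl-Cl: 1 × 240 = 240
  Σ(broken) = 2522 kJ
Bonds formed (products):
  C-C: 1 × 336 = 336
  C-Cl: 2 × 321 = 642
  C-H: 4 × 420 = 1680
  Σ(formed) = 2658 kJ
ΔH = Σ(broken) − Σ(formed) = 2522 − 2658 = −136 kJ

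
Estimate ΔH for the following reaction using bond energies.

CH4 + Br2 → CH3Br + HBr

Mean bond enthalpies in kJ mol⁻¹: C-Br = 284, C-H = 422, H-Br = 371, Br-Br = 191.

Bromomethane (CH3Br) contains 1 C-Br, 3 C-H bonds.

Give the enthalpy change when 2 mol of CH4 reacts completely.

Bonds broken (reactants):
  Br-Br: 1 × 191 = 191
  C-H: 4 × 422 = 1688
  Σ(broken) = 1879 kJ
Bonds formed (products):
  C-Br: 1 × 284 = 284
  C-H: 3 × 422 = 1266
  H-Br: 1 × 371 = 371
  Σ(formed) = 1921 kJ
ΔH = Σ(broken) − Σ(formed) = 1879 − 1921 = −42 kJ
For 2× the reaction as written: 2 × (−42) = −84 kJ

ΔH = −84 kJ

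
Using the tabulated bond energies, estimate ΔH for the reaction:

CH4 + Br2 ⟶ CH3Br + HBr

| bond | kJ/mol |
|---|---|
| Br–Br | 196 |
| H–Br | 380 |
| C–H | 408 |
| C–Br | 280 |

Bonds broken (reactants):
  Br–Br: 1 × 196 = 196
  C–H: 4 × 408 = 1632
  Σ(broken) = 1828 kJ
Bonds formed (products):
  C–Br: 1 × 280 = 280
  C–H: 3 × 408 = 1224
  H–Br: 1 × 380 = 380
  Σ(formed) = 1884 kJ
ΔH = Σ(broken) − Σ(formed) = 1828 − 1884 = −56 kJ

ΔH ≈ −56 kJ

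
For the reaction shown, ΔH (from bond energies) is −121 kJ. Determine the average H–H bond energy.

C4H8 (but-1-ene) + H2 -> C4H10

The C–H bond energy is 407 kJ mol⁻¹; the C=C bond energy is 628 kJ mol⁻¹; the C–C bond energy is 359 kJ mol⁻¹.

Let D be the H–H bond energy.
Σ(broken) = 2×359 + 8×407 + 1×628 + 1×D = 4602 + D
Σ(formed) = 3×359 + 10×407 = 5147
ΔH = Σ(broken) − Σ(formed) = (4602 + D) − (5147) = −545 + D
Setting this equal to −121 kJ gives D = 424 kJ/mol.

D(H–H) ≈ 424 kJ/mol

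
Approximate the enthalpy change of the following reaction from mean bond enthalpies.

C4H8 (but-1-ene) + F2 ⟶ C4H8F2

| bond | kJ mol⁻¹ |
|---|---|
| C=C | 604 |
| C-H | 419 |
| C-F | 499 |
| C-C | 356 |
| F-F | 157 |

Bonds broken (reactants):
  C-C: 2 × 356 = 712
  C-H: 8 × 419 = 3352
  C=C: 1 × 604 = 604
  F-F: 1 × 157 = 157
  Σ(broken) = 4825 kJ
Bonds formed (products):
  C-C: 3 × 356 = 1068
  C-F: 2 × 499 = 998
  C-H: 8 × 419 = 3352
  Σ(formed) = 5418 kJ
ΔH = Σ(broken) − Σ(formed) = 4825 − 5418 = −593 kJ

ΔH ≈ −593 kJ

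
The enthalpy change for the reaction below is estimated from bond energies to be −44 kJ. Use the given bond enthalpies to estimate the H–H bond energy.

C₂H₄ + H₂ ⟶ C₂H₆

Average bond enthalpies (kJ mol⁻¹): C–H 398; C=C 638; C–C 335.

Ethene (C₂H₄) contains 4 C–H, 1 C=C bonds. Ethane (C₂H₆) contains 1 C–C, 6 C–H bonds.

D(H–H) ≈ 449 kJ/mol

Let D be the H–H bond energy.
Σ(broken) = 4×398 + 1×638 + 1×D = 2230 + D
Σ(formed) = 1×335 + 6×398 = 2723
ΔH = Σ(broken) − Σ(formed) = (2230 + D) − (2723) = −493 + D
Setting this equal to −44 kJ gives D = 449 kJ/mol.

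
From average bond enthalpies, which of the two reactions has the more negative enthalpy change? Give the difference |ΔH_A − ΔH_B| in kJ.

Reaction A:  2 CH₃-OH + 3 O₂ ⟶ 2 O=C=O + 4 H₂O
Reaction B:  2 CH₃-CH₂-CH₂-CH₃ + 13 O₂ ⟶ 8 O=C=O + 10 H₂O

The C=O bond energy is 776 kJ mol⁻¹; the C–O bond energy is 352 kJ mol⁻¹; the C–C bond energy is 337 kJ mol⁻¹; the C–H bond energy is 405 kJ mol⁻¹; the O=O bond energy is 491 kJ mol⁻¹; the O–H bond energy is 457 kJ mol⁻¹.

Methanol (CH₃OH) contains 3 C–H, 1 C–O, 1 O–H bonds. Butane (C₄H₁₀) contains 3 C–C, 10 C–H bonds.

Reaction B, by 3812 kJ

Reaction A:
  Bonds broken (reactants):
    C–H: 6 × 405 = 2430
    C–O: 2 × 352 = 704
    O–H: 2 × 457 = 914
    O=O: 3 × 491 = 1473
    Σ(broken) = 5521 kJ
  Bonds formed (products):
    C=O: 4 × 776 = 3104
    O–H: 8 × 457 = 3656
    Σ(formed) = 6760 kJ
  ΔH_A = 5521 − 6760 = −1239 kJ
Reaction B:
  Bonds broken (reactants):
    C–C: 6 × 337 = 2022
    C–H: 20 × 405 = 8100
    O=O: 13 × 491 = 6383
    Σ(broken) = 16505 kJ
  Bonds formed (products):
    C=O: 16 × 776 = 12416
    O–H: 20 × 457 = 9140
    Σ(formed) = 21556 kJ
  ΔH_B = 16505 − 21556 = −5051 kJ
ΔH_A − ΔH_B = +3812 kJ, so reaction B has the more negative ΔH; |ΔH_A − ΔH_B| = 3812 kJ.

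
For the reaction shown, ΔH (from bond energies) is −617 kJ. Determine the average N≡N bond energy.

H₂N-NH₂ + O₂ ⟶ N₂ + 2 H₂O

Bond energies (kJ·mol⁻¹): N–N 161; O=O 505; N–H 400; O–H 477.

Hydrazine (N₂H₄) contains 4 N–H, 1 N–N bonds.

Let D be the N≡N bond energy.
Σ(broken) = 4×400 + 1×161 + 1×505 = 2266
Σ(formed) = 1×D + 4×477 = 1908 + D
ΔH = Σ(broken) − Σ(formed) = (2266) − (1908 + D) = +358 − D
Setting this equal to −617 kJ gives D = 975 kJ/mol.

D(N≡N) ≈ 975 kJ/mol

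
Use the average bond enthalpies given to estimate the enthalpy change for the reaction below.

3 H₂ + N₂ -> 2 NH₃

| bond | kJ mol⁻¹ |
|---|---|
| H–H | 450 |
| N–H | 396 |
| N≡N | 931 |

Bonds broken (reactants):
  H–H: 3 × 450 = 1350
  N≡N: 1 × 931 = 931
  Σ(broken) = 2281 kJ
Bonds formed (products):
  N–H: 6 × 396 = 2376
  Σ(formed) = 2376 kJ
ΔH = Σ(broken) − Σ(formed) = 2281 − 2376 = −95 kJ

ΔH ≈ −95 kJ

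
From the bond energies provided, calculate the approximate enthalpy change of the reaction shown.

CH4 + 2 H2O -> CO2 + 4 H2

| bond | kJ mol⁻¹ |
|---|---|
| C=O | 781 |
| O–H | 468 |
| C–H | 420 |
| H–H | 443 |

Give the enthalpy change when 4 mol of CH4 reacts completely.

ΔH = +872 kJ

Bonds broken (reactants):
  C–H: 4 × 420 = 1680
  O–H: 4 × 468 = 1872
  Σ(broken) = 3552 kJ
Bonds formed (products):
  C=O: 2 × 781 = 1562
  H–H: 4 × 443 = 1772
  Σ(formed) = 3334 kJ
ΔH = Σ(broken) − Σ(formed) = 3552 − 3334 = +218 kJ
For 4× the reaction as written: 4 × (+218) = +872 kJ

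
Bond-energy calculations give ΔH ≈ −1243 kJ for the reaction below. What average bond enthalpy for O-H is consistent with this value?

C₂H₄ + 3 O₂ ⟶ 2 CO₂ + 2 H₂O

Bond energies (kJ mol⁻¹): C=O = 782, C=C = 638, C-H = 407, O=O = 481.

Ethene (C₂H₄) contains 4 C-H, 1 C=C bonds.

D(O-H) ≈ 456 kJ/mol

Let D be the O-H bond energy.
Σ(broken) = 4×407 + 1×638 + 3×481 = 3709
Σ(formed) = 4×782 + 4×D = 3128 + 4D
ΔH = Σ(broken) − Σ(formed) = (3709) − (3128 + 4D) = +581 − 4D
Setting this equal to −1243 kJ gives 4D = 1824, so D = 456 kJ/mol.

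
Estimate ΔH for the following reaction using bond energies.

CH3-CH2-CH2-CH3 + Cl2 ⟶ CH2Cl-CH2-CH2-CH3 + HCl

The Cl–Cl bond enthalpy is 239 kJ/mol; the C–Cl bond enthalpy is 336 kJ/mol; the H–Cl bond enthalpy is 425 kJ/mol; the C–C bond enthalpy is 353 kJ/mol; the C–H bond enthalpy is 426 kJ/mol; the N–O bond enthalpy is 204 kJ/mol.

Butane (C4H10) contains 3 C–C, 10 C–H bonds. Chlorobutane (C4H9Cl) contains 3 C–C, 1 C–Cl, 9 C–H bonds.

ΔH ≈ −96 kJ

Bonds broken (reactants):
  C–C: 3 × 353 = 1059
  C–H: 10 × 426 = 4260
  Cl–Cl: 1 × 239 = 239
  Σ(broken) = 5558 kJ
Bonds formed (products):
  C–C: 3 × 353 = 1059
  C–Cl: 1 × 336 = 336
  C–H: 9 × 426 = 3834
  H–Cl: 1 × 425 = 425
  Σ(formed) = 5654 kJ
ΔH = Σ(broken) − Σ(formed) = 5558 − 5654 = −96 kJ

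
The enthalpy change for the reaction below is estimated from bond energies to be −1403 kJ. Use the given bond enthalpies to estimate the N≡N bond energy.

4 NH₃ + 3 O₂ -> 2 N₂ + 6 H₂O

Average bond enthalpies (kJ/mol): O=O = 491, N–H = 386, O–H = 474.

D(N≡N) ≈ 910 kJ/mol

Let D be the N≡N bond energy.
Σ(broken) = 12×386 + 3×491 = 6105
Σ(formed) = 2×D + 12×474 = 5688 + 2D
ΔH = Σ(broken) − Σ(formed) = (6105) − (5688 + 2D) = +417 − 2D
Setting this equal to −1403 kJ gives 2D = 1820, so D = 910 kJ/mol.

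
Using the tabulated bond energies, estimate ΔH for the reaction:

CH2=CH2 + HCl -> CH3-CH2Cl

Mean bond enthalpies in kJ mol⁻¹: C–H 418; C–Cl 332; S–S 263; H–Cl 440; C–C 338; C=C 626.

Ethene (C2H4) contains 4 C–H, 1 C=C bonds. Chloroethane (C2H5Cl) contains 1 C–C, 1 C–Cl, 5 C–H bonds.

Bonds broken (reactants):
  C–H: 4 × 418 = 1672
  C=C: 1 × 626 = 626
  H–Cl: 1 × 440 = 440
  Σ(broken) = 2738 kJ
Bonds formed (products):
  C–C: 1 × 338 = 338
  C–Cl: 1 × 332 = 332
  C–H: 5 × 418 = 2090
  Σ(formed) = 2760 kJ
ΔH = Σ(broken) − Σ(formed) = 2738 − 2760 = −22 kJ

ΔH ≈ −22 kJ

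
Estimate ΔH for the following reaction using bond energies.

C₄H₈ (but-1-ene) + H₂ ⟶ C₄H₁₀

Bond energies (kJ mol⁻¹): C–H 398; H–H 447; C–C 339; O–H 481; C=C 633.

ΔH ≈ −55 kJ

Bonds broken (reactants):
  C–C: 2 × 339 = 678
  C–H: 8 × 398 = 3184
  C=C: 1 × 633 = 633
  H–H: 1 × 447 = 447
  Σ(broken) = 4942 kJ
Bonds formed (products):
  C–C: 3 × 339 = 1017
  C–H: 10 × 398 = 3980
  Σ(formed) = 4997 kJ
ΔH = Σ(broken) − Σ(formed) = 4942 − 4997 = −55 kJ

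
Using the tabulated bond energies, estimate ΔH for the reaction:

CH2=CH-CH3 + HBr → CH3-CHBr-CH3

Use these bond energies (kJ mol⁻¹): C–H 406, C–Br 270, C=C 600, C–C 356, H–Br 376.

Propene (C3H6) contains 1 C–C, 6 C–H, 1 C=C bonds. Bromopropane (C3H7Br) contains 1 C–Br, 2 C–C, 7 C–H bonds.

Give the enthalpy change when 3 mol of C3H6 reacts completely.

ΔH = −168 kJ

Bonds broken (reactants):
  C–C: 1 × 356 = 356
  C–H: 6 × 406 = 2436
  C=C: 1 × 600 = 600
  H–Br: 1 × 376 = 376
  Σ(broken) = 3768 kJ
Bonds formed (products):
  C–Br: 1 × 270 = 270
  C–C: 2 × 356 = 712
  C–H: 7 × 406 = 2842
  Σ(formed) = 3824 kJ
ΔH = Σ(broken) − Σ(formed) = 3768 − 3824 = −56 kJ
For 3× the reaction as written: 3 × (−56) = −168 kJ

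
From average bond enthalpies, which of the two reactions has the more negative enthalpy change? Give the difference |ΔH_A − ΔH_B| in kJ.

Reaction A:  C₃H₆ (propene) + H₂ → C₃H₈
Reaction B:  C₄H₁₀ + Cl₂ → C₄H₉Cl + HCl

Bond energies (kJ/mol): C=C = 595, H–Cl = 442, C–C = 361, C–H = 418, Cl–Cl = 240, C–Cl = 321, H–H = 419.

Reaction A:
  Bonds broken (reactants):
    C–C: 1 × 361 = 361
    C–H: 6 × 418 = 2508
    C=C: 1 × 595 = 595
    H–H: 1 × 419 = 419
    Σ(broken) = 3883 kJ
  Bonds formed (products):
    C–C: 2 × 361 = 722
    C–H: 8 × 418 = 3344
    Σ(formed) = 4066 kJ
  ΔH_A = 3883 − 4066 = −183 kJ
Reaction B:
  Bonds broken (reactants):
    C–C: 3 × 361 = 1083
    C–H: 10 × 418 = 4180
    Cl–Cl: 1 × 240 = 240
    Σ(broken) = 5503 kJ
  Bonds formed (products):
    C–C: 3 × 361 = 1083
    C–Cl: 1 × 321 = 321
    C–H: 9 × 418 = 3762
    H–Cl: 1 × 442 = 442
    Σ(formed) = 5608 kJ
  ΔH_B = 5503 − 5608 = −105 kJ
ΔH_A − ΔH_B = −78 kJ, so reaction A has the more negative ΔH; |ΔH_A − ΔH_B| = 78 kJ.

Reaction A, by 78 kJ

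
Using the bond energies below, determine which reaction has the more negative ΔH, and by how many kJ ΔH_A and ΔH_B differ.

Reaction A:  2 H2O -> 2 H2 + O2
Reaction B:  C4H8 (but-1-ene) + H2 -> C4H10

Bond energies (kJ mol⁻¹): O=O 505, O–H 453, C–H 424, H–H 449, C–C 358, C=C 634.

Reaction A:
  Bonds broken (reactants):
    O–H: 4 × 453 = 1812
    Σ(broken) = 1812 kJ
  Bonds formed (products):
    H–H: 2 × 449 = 898
    O=O: 1 × 505 = 505
    Σ(formed) = 1403 kJ
  ΔH_A = 1812 − 1403 = +409 kJ
Reaction B:
  Bonds broken (reactants):
    C–C: 2 × 358 = 716
    C–H: 8 × 424 = 3392
    C=C: 1 × 634 = 634
    H–H: 1 × 449 = 449
    Σ(broken) = 5191 kJ
  Bonds formed (products):
    C–C: 3 × 358 = 1074
    C–H: 10 × 424 = 4240
    Σ(formed) = 5314 kJ
  ΔH_B = 5191 − 5314 = −123 kJ
ΔH_A − ΔH_B = +532 kJ, so reaction B has the more negative ΔH; |ΔH_A − ΔH_B| = 532 kJ.

Reaction B, by 532 kJ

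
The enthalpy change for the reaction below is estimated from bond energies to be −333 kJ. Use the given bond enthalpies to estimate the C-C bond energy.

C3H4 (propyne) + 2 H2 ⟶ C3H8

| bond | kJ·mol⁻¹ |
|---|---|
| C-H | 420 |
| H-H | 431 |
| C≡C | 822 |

D(C-C) ≈ 337 kJ/mol

Let D be the C-C bond energy.
Σ(broken) = 1×822 + 1×D + 4×420 + 2×431 = 3364 + D
Σ(formed) = 2×D + 8×420 = 3360 + 2D
ΔH = Σ(broken) − Σ(formed) = (3364 + D) − (3360 + 2D) = +4 − D
Setting this equal to −333 kJ gives D = 337 kJ/mol.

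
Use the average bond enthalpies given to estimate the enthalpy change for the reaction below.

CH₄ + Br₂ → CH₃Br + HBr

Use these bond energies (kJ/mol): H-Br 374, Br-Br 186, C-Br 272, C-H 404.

ΔH ≈ −56 kJ

Bonds broken (reactants):
  Br-Br: 1 × 186 = 186
  C-H: 4 × 404 = 1616
  Σ(broken) = 1802 kJ
Bonds formed (products):
  C-Br: 1 × 272 = 272
  C-H: 3 × 404 = 1212
  H-Br: 1 × 374 = 374
  Σ(formed) = 1858 kJ
ΔH = Σ(broken) − Σ(formed) = 1802 − 1858 = −56 kJ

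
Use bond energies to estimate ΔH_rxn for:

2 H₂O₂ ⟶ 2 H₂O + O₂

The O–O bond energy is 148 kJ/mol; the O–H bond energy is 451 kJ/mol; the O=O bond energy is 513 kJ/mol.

ΔH ≈ −217 kJ

Bonds broken (reactants):
  O–H: 4 × 451 = 1804
  O–O: 2 × 148 = 296
  Σ(broken) = 2100 kJ
Bonds formed (products):
  O–H: 4 × 451 = 1804
  O=O: 1 × 513 = 513
  Σ(formed) = 2317 kJ
ΔH = Σ(broken) − Σ(formed) = 2100 − 2317 = −217 kJ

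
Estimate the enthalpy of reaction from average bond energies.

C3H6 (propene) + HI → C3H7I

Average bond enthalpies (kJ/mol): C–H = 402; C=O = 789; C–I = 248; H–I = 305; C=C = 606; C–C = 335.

ΔH ≈ −74 kJ

Bonds broken (reactants):
  C–C: 1 × 335 = 335
  C–H: 6 × 402 = 2412
  C=C: 1 × 606 = 606
  H–I: 1 × 305 = 305
  Σ(broken) = 3658 kJ
Bonds formed (products):
  C–C: 2 × 335 = 670
  C–H: 7 × 402 = 2814
  C–I: 1 × 248 = 248
  Σ(formed) = 3732 kJ
ΔH = Σ(broken) − Σ(formed) = 3658 − 3732 = −74 kJ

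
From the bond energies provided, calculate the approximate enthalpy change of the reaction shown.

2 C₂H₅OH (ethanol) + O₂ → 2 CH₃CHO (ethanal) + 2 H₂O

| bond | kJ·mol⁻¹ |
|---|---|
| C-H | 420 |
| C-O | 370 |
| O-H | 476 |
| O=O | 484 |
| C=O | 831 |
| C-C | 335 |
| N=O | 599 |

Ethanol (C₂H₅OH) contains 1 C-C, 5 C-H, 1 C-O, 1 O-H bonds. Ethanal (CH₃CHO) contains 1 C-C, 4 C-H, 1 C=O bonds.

ΔH ≈ −550 kJ

Bonds broken (reactants):
  C-C: 2 × 335 = 670
  C-H: 10 × 420 = 4200
  C-O: 2 × 370 = 740
  O-H: 2 × 476 = 952
  O=O: 1 × 484 = 484
  Σ(broken) = 7046 kJ
Bonds formed (products):
  C-C: 2 × 335 = 670
  C-H: 8 × 420 = 3360
  C=O: 2 × 831 = 1662
  O-H: 4 × 476 = 1904
  Σ(formed) = 7596 kJ
ΔH = Σ(broken) − Σ(formed) = 7046 − 7596 = −550 kJ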